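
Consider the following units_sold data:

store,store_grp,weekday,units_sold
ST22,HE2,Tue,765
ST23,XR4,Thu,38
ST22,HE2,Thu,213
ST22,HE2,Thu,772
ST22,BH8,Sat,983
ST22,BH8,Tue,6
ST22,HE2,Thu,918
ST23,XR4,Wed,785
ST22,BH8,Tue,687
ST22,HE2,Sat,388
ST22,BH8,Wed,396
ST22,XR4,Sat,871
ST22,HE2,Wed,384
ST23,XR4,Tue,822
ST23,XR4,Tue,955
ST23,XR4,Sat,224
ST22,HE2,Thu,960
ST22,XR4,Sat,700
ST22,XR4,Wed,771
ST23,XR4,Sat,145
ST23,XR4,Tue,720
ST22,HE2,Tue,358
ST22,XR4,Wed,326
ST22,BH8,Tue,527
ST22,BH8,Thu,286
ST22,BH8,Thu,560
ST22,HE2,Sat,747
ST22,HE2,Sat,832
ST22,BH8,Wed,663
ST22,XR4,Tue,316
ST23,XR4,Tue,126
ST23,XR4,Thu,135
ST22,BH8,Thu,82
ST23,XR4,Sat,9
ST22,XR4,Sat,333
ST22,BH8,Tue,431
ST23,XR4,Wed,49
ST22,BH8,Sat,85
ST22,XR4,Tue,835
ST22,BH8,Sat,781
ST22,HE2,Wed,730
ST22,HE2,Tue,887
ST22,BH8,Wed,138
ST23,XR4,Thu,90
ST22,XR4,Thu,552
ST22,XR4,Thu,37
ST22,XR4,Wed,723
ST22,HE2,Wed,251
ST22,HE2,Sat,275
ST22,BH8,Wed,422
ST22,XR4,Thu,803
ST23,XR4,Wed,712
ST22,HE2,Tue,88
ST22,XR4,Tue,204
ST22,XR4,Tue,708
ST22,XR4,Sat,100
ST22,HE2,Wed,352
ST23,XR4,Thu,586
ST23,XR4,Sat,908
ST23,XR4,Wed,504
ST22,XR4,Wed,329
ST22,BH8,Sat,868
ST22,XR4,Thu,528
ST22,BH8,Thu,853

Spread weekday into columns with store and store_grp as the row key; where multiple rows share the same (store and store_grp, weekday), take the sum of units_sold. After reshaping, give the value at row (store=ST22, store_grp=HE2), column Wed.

Rows with store=ST22, store_grp=HE2 and weekday=Wed: units_sold values are 384, 730, 251, 352.
384 + 730 + 251 + 352 = 1717.

1717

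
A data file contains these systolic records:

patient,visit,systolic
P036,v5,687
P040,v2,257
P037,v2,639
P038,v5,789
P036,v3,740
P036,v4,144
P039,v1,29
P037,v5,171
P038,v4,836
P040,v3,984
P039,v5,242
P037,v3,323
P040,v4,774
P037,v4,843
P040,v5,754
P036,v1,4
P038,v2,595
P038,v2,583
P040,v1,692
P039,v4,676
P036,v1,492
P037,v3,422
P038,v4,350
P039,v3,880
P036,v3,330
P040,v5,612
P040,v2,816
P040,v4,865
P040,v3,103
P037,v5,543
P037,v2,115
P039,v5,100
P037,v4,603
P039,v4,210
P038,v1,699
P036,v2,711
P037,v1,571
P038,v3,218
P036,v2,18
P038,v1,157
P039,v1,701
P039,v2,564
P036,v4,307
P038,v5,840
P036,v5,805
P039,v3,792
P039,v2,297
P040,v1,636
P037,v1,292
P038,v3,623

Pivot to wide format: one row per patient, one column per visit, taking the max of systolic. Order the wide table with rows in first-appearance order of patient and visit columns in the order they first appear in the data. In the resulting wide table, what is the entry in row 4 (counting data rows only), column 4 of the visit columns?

836

With rows in first-appearance order of patient, row 4 is patient=P038. visit columns in first-appearance order: v5, v2, v3, v4, v1; column 4 is v4.
Long rows with patient=P038, visit=v4: max(836, 350) = 836.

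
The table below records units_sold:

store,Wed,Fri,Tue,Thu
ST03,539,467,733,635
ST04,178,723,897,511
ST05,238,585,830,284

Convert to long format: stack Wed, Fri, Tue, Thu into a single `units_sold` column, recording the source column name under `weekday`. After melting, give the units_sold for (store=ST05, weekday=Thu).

Unpivoting turns each (store, wide-column) pair into one long row.
The wide cell at row ST05, column Thu holds 284, so the long row (ST05, Thu) has units_sold=284.

284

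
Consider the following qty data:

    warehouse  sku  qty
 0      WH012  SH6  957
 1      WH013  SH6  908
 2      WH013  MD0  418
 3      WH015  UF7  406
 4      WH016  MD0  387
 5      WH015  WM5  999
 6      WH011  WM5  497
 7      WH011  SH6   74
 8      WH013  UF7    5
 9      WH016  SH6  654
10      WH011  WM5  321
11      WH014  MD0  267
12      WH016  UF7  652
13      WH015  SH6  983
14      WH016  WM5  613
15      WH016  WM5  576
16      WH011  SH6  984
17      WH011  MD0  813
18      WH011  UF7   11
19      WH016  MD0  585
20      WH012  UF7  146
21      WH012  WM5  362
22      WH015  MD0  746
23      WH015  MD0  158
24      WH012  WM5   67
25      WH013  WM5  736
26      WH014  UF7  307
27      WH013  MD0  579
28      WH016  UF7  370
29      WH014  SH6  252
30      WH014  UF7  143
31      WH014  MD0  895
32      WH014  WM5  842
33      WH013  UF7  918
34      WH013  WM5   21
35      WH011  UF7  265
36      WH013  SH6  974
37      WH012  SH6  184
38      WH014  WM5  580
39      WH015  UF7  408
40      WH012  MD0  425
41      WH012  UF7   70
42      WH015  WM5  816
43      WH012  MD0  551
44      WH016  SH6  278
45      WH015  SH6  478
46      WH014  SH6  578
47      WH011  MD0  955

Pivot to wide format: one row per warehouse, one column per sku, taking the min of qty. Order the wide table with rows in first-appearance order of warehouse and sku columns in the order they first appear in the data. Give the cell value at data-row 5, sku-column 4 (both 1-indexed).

321

With rows in first-appearance order of warehouse, row 5 is warehouse=WH011. sku columns in first-appearance order: SH6, MD0, UF7, WM5; column 4 is WM5.
Long rows with warehouse=WH011, sku=WM5: min(497, 321) = 321.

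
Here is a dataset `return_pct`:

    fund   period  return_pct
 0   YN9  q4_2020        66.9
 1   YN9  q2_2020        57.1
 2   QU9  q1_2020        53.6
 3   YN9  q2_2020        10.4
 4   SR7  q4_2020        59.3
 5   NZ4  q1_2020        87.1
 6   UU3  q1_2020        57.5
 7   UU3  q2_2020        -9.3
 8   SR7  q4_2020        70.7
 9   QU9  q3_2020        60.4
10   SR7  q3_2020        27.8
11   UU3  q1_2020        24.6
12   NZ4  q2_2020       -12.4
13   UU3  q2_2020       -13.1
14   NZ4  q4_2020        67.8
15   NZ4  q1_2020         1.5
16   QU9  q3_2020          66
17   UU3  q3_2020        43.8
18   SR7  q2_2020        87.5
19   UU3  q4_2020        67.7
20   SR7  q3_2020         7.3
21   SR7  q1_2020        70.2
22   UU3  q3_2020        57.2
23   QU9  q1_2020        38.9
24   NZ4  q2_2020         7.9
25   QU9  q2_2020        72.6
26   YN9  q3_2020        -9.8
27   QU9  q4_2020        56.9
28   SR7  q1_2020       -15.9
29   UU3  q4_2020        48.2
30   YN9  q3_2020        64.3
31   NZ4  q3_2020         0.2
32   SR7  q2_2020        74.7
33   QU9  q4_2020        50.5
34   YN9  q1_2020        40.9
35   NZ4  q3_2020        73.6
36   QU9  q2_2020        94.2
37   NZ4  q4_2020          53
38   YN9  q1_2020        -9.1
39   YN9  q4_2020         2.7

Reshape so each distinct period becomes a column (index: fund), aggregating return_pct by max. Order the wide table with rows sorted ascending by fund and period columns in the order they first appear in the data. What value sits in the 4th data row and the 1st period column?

67.7

With rows sorted ascending by fund, row 4 is fund=UU3. period columns in first-appearance order: q4_2020, q2_2020, q1_2020, q3_2020; column 1 is q4_2020.
Long rows with fund=UU3, period=q4_2020: max(67.7, 48.2) = 67.7.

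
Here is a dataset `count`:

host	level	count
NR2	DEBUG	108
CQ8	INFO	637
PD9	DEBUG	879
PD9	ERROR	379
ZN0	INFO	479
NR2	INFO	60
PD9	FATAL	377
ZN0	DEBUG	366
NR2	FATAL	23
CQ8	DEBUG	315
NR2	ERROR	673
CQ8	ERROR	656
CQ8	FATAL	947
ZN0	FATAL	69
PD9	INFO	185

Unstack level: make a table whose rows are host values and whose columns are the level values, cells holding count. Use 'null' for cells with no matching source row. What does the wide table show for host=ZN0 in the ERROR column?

null

No long-format row has host=ZN0 and level=ERROR, so the cell is null.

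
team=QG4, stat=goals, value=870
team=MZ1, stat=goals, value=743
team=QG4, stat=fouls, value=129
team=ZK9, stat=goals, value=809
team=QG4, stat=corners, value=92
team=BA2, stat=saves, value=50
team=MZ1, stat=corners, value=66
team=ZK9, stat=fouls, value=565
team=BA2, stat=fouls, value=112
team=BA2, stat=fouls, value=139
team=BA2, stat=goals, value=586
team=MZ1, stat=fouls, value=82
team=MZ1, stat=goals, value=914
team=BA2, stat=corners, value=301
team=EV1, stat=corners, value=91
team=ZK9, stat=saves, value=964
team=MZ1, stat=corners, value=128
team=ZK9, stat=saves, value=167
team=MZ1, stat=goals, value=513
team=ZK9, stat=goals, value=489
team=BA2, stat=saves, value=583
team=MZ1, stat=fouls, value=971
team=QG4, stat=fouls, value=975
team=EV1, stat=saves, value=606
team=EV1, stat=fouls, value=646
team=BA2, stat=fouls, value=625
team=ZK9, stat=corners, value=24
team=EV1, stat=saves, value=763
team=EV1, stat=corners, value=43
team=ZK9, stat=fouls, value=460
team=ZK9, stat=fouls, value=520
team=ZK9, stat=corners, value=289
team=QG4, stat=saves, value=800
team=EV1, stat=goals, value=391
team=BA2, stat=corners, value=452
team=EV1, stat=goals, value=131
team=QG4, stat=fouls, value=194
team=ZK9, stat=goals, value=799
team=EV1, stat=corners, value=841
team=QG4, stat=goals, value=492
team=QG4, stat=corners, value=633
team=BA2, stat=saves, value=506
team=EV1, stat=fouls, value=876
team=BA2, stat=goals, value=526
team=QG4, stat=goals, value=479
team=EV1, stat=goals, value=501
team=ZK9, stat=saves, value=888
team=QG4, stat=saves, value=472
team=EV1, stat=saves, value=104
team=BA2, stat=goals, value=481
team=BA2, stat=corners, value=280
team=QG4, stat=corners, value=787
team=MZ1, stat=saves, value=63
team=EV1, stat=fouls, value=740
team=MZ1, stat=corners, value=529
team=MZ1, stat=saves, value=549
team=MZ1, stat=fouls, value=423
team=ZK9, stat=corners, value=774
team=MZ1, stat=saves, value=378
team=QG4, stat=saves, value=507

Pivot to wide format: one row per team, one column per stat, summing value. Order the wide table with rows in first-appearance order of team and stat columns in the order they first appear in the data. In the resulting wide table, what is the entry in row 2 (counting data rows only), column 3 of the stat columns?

With rows in first-appearance order of team, row 2 is team=MZ1. stat columns in first-appearance order: goals, fouls, corners, saves; column 3 is corners.
Long rows with team=MZ1, stat=corners: 66 + 128 + 529 = 723.

723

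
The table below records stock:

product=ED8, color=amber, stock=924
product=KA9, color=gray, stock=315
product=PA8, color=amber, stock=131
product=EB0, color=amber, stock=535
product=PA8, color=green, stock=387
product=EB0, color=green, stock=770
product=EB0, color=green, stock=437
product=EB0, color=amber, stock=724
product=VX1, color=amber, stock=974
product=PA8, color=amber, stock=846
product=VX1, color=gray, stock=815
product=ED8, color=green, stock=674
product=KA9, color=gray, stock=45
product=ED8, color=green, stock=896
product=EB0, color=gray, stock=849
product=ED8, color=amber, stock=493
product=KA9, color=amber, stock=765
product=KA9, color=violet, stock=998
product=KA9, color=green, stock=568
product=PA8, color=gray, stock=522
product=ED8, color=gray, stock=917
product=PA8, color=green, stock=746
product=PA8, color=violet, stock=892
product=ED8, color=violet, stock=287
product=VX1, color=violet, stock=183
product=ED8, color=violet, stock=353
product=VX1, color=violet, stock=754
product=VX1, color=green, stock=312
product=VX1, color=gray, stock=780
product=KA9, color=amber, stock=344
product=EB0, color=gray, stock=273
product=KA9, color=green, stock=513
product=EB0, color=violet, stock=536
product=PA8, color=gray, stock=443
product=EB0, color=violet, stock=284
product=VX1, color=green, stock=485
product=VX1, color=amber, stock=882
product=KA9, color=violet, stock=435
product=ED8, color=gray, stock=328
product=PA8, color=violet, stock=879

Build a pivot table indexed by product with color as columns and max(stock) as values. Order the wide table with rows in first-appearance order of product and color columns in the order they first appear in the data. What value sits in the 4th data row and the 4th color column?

536

With rows in first-appearance order of product, row 4 is product=EB0. color columns in first-appearance order: amber, gray, green, violet; column 4 is violet.
Long rows with product=EB0, color=violet: max(536, 284) = 536.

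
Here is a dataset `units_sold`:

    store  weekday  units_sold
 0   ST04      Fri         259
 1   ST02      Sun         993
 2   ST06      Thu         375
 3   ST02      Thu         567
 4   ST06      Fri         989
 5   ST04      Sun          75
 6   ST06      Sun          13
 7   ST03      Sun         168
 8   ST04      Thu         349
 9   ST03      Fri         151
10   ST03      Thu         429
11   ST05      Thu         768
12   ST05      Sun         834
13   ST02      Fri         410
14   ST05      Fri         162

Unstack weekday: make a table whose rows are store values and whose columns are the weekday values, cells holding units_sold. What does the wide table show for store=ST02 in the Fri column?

410

Wide layout: rows indexed by store, columns are the 3 distinct weekday values (Fri, Sun, Thu).
Cell (store=ST02, weekday=Fri) draws from the long row where store=ST02 and weekday=Fri, which has units_sold=410.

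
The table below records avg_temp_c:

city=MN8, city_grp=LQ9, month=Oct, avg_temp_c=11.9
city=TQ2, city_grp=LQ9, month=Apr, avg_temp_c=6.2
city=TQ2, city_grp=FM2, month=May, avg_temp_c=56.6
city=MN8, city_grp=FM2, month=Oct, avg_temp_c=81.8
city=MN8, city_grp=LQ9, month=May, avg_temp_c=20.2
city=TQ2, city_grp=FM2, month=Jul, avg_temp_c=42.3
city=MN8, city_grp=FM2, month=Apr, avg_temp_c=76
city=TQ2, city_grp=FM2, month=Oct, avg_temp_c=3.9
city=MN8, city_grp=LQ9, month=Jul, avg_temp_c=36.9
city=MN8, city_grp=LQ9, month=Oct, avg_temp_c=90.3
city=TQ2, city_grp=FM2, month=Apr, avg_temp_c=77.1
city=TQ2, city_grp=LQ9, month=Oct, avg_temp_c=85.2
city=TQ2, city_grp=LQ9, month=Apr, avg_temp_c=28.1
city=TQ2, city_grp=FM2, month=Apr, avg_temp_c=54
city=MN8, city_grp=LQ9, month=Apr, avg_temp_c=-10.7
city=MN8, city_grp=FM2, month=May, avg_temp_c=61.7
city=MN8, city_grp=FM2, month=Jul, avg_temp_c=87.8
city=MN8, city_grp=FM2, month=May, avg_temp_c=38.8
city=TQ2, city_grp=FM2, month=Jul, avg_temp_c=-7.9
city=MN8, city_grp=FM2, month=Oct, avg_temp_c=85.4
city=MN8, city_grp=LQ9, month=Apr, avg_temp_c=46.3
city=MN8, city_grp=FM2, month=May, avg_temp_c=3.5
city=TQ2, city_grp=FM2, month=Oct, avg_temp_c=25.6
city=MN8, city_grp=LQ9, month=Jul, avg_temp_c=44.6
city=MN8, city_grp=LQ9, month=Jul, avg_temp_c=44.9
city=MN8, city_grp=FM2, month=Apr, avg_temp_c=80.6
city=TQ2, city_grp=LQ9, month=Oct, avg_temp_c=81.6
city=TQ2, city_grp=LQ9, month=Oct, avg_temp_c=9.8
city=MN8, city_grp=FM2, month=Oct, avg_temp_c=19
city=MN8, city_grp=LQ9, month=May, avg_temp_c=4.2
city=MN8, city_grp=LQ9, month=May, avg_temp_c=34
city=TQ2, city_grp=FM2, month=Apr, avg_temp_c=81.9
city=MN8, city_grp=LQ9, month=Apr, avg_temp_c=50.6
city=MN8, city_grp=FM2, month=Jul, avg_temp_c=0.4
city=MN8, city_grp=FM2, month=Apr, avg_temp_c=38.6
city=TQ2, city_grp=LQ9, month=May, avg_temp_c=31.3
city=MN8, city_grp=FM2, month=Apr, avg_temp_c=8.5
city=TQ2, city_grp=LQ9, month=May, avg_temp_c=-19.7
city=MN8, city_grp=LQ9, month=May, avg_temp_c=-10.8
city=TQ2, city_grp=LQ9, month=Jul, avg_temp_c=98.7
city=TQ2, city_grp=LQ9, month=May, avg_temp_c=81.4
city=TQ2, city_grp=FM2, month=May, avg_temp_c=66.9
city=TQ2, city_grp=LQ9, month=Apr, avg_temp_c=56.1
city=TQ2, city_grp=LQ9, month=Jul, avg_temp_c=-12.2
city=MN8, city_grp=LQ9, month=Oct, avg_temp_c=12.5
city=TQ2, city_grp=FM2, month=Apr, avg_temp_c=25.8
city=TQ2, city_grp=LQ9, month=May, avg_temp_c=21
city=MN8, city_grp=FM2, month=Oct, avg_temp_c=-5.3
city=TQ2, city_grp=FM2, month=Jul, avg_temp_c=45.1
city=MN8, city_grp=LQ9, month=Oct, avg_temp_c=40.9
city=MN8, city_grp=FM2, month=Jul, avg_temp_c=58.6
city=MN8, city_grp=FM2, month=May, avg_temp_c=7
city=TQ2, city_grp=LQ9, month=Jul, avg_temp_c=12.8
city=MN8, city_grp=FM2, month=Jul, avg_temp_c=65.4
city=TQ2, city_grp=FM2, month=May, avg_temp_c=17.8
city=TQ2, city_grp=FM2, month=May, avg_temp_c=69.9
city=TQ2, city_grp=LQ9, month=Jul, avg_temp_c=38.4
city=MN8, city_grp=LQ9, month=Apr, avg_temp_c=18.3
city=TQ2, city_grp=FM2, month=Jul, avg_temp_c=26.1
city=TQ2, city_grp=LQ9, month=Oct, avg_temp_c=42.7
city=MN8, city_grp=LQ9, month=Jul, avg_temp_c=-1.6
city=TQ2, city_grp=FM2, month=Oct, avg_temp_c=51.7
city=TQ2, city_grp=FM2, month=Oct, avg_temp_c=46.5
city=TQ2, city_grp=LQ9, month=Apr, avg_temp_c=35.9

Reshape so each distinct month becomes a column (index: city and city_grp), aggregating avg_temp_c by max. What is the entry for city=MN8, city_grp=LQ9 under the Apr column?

Rows with city=MN8, city_grp=LQ9 and month=Apr: avg_temp_c values are -10.7, 46.3, 50.6, 18.3.
max(-10.7, 46.3, 50.6, 18.3) = 50.6.

50.6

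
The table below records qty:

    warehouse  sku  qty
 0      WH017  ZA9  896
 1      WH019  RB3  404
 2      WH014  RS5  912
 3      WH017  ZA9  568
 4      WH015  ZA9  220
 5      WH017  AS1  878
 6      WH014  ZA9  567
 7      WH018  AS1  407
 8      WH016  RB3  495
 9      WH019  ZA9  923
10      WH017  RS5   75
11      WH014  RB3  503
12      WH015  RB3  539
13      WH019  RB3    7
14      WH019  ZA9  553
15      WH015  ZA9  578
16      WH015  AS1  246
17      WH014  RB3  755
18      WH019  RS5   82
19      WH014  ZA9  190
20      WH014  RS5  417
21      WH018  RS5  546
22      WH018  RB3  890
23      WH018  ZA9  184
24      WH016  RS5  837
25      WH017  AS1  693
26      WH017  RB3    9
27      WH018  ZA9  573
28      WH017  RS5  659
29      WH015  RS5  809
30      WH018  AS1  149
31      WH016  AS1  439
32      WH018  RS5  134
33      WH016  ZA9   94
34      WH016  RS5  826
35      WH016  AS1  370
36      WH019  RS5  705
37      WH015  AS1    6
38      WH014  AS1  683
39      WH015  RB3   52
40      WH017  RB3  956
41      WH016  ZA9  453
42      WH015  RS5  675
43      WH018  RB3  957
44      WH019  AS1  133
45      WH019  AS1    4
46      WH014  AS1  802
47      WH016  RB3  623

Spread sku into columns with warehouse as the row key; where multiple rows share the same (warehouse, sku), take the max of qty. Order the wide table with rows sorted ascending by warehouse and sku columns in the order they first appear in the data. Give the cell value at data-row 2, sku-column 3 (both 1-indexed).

809

With rows sorted ascending by warehouse, row 2 is warehouse=WH015. sku columns in first-appearance order: ZA9, RB3, RS5, AS1; column 3 is RS5.
Long rows with warehouse=WH015, sku=RS5: max(809, 675) = 809.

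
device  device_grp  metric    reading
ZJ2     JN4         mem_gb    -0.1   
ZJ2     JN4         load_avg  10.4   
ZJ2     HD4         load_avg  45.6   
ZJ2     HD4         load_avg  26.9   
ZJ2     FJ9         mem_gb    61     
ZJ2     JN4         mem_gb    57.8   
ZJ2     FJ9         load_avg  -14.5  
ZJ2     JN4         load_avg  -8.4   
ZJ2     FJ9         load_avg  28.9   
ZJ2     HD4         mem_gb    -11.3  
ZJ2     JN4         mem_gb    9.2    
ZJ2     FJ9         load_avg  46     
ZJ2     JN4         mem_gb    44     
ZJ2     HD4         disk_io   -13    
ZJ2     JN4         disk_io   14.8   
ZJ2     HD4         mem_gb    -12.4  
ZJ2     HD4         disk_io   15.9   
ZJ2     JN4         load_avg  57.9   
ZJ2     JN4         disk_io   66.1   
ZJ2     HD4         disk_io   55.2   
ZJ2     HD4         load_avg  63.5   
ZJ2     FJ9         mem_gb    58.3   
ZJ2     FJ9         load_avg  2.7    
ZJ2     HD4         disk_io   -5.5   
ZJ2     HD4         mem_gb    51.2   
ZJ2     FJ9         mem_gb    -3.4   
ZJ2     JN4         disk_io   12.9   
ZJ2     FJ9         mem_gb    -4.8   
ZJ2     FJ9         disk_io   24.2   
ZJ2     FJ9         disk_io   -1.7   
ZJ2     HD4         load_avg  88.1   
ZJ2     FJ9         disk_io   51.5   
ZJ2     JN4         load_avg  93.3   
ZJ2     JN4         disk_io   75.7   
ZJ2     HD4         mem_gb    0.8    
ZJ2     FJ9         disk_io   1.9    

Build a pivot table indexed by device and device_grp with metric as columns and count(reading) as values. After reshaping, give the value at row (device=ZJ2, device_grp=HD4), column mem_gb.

Rows with device=ZJ2, device_grp=HD4 and metric=mem_gb: reading values are -11.3, -12.4, 51.2, 0.8.
4 rows match — count = 4.

4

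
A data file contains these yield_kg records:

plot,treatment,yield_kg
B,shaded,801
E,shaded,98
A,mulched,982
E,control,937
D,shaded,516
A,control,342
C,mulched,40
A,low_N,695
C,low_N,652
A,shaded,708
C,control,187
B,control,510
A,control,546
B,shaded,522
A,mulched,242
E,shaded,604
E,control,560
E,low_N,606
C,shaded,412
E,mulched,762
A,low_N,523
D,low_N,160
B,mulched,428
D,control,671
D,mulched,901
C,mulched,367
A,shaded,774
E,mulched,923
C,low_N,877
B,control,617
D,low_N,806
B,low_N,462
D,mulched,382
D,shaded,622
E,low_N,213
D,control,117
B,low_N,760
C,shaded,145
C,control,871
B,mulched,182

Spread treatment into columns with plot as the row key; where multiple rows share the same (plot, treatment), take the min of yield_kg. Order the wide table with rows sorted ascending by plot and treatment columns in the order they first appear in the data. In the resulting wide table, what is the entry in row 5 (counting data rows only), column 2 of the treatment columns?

762

With rows sorted ascending by plot, row 5 is plot=E. treatment columns in first-appearance order: shaded, mulched, control, low_N; column 2 is mulched.
Long rows with plot=E, treatment=mulched: min(762, 923) = 762.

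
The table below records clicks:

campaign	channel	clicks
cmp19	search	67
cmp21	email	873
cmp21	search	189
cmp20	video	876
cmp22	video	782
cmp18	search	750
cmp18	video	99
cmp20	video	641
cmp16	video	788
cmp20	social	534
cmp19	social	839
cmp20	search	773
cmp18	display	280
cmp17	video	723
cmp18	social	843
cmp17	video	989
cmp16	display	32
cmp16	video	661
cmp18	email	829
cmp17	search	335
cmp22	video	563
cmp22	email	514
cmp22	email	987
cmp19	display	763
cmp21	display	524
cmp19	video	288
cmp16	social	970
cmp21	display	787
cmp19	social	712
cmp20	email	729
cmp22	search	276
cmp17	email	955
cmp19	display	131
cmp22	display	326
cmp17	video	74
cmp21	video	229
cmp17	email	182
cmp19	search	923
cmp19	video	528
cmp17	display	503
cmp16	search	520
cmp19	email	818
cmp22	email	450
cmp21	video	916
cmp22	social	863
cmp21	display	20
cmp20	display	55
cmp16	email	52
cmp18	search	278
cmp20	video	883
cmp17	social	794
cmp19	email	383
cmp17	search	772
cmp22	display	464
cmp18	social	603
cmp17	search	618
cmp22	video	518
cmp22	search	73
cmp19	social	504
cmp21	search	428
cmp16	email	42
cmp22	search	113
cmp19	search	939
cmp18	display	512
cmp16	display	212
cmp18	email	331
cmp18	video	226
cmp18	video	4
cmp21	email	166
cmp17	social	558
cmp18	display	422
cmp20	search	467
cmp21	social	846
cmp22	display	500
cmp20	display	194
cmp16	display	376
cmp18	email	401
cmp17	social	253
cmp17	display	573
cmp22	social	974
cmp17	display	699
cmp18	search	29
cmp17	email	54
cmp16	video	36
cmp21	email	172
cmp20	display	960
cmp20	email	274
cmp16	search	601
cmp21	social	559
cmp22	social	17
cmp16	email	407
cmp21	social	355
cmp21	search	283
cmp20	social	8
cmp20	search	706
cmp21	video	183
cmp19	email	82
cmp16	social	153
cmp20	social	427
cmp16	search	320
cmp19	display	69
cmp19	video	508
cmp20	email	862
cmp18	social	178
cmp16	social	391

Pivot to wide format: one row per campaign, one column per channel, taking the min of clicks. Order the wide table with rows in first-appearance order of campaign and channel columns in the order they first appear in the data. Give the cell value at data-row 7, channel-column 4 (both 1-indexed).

With rows in first-appearance order of campaign, row 7 is campaign=cmp17. channel columns in first-appearance order: search, email, video, social, display; column 4 is social.
Long rows with campaign=cmp17, channel=social: min(794, 558, 253) = 253.

253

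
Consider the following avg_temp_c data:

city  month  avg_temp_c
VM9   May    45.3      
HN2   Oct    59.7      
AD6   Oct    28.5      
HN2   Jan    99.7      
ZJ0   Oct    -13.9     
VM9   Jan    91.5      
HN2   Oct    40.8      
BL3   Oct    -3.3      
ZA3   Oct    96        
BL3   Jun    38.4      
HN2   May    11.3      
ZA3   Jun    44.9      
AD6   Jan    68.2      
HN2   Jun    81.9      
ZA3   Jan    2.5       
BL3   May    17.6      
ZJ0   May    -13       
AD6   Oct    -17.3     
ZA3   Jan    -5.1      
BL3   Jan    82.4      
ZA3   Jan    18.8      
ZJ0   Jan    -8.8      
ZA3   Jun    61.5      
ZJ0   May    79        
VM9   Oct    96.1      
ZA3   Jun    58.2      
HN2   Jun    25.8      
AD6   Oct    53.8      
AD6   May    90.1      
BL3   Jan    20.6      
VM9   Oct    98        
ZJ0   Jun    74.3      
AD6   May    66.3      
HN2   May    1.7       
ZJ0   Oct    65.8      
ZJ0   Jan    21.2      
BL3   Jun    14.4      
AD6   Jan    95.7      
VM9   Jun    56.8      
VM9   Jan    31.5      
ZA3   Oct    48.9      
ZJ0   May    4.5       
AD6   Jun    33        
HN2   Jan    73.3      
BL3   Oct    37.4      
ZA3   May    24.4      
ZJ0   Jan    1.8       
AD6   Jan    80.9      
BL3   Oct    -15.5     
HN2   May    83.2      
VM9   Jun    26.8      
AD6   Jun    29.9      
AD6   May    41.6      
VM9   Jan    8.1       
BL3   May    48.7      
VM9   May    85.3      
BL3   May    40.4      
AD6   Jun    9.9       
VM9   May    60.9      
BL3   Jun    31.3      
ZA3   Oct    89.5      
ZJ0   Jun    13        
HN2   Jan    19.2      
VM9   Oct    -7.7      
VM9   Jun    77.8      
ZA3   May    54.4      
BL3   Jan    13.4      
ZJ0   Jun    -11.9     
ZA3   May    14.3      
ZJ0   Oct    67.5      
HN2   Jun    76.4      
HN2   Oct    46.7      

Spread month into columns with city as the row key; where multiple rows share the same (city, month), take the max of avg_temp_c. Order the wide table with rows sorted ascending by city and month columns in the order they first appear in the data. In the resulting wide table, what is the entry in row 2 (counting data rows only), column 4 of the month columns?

With rows sorted ascending by city, row 2 is city=BL3. month columns in first-appearance order: May, Oct, Jan, Jun; column 4 is Jun.
Long rows with city=BL3, month=Jun: max(38.4, 14.4, 31.3) = 38.4.

38.4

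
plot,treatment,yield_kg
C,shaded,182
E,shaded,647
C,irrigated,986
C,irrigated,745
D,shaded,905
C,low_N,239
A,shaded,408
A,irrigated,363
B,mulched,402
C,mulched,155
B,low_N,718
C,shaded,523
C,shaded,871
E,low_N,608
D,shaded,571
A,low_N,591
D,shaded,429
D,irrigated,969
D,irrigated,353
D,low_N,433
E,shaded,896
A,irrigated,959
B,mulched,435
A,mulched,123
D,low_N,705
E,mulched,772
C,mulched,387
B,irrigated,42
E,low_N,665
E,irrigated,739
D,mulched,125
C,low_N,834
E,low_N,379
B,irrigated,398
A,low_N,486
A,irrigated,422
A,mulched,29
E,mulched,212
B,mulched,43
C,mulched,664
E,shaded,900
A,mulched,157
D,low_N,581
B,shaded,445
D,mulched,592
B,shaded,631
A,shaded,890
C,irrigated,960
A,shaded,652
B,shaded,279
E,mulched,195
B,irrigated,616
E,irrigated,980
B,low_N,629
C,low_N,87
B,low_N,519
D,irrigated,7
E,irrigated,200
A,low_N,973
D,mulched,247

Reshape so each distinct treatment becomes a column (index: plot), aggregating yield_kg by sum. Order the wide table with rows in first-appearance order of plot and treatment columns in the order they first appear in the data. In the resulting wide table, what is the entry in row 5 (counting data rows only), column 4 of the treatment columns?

With rows in first-appearance order of plot, row 5 is plot=B. treatment columns in first-appearance order: shaded, irrigated, low_N, mulched; column 4 is mulched.
Long rows with plot=B, treatment=mulched: 402 + 435 + 43 = 880.

880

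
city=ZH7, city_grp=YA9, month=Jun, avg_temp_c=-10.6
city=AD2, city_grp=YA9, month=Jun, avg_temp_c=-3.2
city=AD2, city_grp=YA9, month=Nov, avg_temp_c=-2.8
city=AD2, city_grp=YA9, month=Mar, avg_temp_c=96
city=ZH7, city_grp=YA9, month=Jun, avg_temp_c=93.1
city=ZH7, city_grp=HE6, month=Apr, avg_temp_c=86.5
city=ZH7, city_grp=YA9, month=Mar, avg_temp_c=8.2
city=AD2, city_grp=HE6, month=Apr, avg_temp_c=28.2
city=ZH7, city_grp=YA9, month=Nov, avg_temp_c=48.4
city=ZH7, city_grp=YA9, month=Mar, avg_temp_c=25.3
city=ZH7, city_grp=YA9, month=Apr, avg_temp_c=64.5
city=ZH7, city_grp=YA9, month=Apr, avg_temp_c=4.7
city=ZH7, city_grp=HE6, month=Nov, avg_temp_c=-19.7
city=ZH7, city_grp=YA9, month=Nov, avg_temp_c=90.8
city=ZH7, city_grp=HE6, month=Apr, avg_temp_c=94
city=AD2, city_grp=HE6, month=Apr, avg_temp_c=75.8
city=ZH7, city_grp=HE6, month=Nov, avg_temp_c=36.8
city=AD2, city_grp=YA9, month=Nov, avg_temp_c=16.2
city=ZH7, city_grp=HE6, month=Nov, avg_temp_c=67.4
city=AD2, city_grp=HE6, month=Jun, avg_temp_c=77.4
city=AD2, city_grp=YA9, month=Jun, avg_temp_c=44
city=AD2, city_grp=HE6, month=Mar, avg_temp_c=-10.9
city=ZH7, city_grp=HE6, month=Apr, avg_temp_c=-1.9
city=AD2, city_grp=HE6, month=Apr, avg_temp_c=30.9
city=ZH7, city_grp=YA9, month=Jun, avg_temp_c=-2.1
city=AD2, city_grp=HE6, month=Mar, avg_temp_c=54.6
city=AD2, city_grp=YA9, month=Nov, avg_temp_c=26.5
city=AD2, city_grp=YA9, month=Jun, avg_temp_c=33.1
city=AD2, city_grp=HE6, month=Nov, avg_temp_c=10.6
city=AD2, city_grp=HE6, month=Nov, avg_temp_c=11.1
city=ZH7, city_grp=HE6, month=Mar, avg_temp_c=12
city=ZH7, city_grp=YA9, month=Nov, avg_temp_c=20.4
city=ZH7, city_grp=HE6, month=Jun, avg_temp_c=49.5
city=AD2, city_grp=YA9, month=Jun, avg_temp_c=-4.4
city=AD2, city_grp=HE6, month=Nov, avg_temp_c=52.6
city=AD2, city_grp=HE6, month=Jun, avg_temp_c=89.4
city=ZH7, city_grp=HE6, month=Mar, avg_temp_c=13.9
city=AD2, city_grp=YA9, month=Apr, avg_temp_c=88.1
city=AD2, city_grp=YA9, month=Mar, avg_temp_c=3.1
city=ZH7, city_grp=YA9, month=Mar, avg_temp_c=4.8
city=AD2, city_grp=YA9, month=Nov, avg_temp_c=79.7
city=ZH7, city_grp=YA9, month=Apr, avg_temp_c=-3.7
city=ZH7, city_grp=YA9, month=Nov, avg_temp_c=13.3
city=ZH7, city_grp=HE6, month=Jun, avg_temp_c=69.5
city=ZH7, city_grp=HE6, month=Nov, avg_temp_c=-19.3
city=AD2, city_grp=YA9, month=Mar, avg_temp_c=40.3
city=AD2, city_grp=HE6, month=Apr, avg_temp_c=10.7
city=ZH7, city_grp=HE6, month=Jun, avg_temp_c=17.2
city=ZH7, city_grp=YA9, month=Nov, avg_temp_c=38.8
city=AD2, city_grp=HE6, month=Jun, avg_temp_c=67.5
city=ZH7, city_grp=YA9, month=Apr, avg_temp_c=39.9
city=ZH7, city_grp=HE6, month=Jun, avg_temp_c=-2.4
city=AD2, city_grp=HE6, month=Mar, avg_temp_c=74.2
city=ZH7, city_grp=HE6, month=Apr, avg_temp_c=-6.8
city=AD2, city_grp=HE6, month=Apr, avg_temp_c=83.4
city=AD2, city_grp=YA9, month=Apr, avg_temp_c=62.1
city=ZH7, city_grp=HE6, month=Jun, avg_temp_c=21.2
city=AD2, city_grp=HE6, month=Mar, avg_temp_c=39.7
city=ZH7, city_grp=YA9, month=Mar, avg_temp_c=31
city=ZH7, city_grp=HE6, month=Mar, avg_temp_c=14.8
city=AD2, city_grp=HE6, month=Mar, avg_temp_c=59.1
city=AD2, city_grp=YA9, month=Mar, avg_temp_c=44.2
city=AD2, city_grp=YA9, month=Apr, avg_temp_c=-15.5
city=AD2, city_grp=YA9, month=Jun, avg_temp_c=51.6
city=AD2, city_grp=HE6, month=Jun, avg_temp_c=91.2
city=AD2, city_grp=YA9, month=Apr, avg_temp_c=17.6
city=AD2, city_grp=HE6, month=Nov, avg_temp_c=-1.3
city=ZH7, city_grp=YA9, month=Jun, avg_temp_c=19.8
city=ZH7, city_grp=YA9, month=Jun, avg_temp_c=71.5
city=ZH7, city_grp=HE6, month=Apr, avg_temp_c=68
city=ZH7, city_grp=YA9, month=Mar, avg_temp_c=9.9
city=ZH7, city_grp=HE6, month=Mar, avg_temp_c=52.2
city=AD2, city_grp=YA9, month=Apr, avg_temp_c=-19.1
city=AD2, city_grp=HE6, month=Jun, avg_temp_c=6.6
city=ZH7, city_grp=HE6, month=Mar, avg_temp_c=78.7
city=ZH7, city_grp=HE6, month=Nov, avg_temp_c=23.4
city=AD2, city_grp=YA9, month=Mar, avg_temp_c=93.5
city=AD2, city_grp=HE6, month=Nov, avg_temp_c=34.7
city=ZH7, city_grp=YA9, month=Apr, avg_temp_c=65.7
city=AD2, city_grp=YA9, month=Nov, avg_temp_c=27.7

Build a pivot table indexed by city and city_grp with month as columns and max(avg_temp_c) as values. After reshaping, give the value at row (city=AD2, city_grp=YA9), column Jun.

Rows with city=AD2, city_grp=YA9 and month=Jun: avg_temp_c values are -3.2, 44, 33.1, -4.4, 51.6.
max(-3.2, 44, 33.1, -4.4, 51.6) = 51.6.

51.6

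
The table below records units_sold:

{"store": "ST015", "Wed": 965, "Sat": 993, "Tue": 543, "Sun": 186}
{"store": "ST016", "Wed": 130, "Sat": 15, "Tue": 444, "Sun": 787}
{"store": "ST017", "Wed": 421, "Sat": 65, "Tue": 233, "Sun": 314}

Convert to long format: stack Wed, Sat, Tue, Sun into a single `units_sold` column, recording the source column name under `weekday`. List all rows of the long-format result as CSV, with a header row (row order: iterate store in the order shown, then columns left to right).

store,weekday,units_sold
ST015,Wed,965
ST015,Sat,993
ST015,Tue,543
ST015,Sun,186
ST016,Wed,130
ST016,Sat,15
ST016,Tue,444
ST016,Sun,787
ST017,Wed,421
ST017,Sat,65
ST017,Tue,233
ST017,Sun,314

Each (store, column) pair becomes one row: 3 × 4 = 12 rows.
For example, (ST015, Wed) → units_sold=965.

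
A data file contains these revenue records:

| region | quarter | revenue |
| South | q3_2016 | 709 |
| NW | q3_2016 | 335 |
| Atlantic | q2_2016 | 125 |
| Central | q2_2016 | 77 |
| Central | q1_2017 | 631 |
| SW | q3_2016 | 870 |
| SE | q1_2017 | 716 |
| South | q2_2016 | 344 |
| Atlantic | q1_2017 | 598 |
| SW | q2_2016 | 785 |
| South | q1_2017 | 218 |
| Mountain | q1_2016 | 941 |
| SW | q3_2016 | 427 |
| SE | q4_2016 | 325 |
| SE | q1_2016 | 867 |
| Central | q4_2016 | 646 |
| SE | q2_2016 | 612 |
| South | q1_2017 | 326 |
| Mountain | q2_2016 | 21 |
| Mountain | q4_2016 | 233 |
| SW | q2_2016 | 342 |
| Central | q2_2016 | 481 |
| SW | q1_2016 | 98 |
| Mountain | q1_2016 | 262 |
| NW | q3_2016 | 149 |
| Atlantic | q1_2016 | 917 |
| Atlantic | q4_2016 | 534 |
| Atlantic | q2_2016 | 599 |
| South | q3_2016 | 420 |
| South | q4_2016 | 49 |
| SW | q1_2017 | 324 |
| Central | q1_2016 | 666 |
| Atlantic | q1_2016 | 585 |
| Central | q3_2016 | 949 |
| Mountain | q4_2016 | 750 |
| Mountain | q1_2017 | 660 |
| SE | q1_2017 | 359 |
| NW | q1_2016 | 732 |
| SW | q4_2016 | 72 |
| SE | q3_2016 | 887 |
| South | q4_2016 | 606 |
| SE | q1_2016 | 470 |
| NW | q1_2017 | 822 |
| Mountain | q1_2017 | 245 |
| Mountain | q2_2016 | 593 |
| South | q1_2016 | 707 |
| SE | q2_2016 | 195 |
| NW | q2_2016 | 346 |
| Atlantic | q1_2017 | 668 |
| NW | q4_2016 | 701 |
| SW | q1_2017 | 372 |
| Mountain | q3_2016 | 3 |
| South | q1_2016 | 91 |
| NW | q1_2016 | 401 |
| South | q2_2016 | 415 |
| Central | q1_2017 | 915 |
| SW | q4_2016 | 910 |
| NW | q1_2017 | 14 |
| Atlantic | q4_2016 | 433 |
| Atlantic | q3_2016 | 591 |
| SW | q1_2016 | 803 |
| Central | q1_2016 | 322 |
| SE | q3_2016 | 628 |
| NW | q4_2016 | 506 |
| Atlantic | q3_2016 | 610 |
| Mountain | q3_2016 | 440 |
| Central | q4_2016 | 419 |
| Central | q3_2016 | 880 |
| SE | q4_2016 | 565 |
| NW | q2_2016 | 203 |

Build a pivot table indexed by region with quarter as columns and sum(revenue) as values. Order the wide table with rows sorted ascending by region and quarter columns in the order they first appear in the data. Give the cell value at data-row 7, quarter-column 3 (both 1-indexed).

With rows sorted ascending by region, row 7 is region=South. quarter columns in first-appearance order: q3_2016, q2_2016, q1_2017, q1_2016, q4_2016; column 3 is q1_2017.
Long rows with region=South, quarter=q1_2017: 218 + 326 = 544.

544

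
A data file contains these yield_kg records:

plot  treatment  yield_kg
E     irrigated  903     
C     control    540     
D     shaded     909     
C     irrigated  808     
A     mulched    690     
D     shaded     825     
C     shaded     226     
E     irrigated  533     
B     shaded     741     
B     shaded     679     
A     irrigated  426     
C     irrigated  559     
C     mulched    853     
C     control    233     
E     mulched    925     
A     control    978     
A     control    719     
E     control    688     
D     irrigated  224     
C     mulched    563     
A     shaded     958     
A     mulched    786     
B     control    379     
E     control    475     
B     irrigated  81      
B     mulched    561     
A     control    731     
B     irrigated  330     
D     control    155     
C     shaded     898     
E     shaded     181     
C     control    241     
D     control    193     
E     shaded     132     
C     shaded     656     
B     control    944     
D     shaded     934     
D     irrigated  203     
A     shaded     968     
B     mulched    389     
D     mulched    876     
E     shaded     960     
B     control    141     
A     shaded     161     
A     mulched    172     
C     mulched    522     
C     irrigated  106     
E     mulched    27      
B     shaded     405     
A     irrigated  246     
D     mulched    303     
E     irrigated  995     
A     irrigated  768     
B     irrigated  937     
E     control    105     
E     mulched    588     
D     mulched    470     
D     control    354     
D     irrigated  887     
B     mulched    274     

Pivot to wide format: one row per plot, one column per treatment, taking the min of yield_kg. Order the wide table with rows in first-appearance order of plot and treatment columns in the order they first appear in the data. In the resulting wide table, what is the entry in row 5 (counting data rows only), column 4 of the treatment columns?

274

With rows in first-appearance order of plot, row 5 is plot=B. treatment columns in first-appearance order: irrigated, control, shaded, mulched; column 4 is mulched.
Long rows with plot=B, treatment=mulched: min(561, 389, 274) = 274.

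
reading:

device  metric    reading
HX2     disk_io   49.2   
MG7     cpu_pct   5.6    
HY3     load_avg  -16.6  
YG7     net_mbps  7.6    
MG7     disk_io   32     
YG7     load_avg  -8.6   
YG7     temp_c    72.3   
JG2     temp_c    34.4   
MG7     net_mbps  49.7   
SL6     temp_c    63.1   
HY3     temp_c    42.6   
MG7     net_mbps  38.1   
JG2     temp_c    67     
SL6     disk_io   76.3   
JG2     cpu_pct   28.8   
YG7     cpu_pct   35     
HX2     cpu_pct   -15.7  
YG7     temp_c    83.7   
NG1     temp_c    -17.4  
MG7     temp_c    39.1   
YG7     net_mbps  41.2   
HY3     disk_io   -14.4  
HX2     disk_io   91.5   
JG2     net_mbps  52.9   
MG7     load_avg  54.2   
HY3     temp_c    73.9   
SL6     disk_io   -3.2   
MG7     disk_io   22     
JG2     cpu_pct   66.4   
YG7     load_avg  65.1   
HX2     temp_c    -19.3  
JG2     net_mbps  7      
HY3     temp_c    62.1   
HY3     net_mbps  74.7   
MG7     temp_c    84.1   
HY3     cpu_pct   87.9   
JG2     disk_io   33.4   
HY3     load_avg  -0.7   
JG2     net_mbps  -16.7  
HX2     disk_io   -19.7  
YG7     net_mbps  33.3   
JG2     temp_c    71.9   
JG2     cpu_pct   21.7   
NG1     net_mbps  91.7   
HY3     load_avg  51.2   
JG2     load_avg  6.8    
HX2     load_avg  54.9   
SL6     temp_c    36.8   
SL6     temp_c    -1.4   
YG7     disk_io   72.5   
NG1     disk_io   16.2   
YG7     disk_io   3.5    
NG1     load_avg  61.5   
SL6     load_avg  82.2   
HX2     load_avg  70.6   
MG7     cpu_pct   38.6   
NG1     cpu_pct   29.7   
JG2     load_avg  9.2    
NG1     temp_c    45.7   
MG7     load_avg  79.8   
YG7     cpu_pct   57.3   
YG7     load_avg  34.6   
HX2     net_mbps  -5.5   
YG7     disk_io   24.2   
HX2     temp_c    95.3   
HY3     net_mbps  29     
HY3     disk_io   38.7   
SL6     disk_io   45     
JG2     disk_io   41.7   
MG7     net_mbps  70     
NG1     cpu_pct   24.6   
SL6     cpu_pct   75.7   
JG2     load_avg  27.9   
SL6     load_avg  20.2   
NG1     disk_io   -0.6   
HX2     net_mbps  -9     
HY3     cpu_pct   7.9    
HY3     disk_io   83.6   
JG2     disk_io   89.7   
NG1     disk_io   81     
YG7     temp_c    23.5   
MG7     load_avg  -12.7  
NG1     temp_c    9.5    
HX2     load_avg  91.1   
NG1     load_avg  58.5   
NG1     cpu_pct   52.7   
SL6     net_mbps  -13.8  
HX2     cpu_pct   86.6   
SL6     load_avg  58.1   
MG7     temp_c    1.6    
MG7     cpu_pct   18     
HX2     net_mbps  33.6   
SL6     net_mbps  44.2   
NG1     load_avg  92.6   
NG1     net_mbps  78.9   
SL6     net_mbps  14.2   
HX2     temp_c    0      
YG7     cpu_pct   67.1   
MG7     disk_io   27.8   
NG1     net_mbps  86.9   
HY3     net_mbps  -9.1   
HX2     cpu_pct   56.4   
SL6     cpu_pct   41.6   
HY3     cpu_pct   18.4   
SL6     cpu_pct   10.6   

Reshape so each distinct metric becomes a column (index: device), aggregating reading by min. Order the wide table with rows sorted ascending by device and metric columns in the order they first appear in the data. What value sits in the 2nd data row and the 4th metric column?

-9.1

With rows sorted ascending by device, row 2 is device=HY3. metric columns in first-appearance order: disk_io, cpu_pct, load_avg, net_mbps, temp_c; column 4 is net_mbps.
Long rows with device=HY3, metric=net_mbps: min(74.7, 29, -9.1) = -9.1.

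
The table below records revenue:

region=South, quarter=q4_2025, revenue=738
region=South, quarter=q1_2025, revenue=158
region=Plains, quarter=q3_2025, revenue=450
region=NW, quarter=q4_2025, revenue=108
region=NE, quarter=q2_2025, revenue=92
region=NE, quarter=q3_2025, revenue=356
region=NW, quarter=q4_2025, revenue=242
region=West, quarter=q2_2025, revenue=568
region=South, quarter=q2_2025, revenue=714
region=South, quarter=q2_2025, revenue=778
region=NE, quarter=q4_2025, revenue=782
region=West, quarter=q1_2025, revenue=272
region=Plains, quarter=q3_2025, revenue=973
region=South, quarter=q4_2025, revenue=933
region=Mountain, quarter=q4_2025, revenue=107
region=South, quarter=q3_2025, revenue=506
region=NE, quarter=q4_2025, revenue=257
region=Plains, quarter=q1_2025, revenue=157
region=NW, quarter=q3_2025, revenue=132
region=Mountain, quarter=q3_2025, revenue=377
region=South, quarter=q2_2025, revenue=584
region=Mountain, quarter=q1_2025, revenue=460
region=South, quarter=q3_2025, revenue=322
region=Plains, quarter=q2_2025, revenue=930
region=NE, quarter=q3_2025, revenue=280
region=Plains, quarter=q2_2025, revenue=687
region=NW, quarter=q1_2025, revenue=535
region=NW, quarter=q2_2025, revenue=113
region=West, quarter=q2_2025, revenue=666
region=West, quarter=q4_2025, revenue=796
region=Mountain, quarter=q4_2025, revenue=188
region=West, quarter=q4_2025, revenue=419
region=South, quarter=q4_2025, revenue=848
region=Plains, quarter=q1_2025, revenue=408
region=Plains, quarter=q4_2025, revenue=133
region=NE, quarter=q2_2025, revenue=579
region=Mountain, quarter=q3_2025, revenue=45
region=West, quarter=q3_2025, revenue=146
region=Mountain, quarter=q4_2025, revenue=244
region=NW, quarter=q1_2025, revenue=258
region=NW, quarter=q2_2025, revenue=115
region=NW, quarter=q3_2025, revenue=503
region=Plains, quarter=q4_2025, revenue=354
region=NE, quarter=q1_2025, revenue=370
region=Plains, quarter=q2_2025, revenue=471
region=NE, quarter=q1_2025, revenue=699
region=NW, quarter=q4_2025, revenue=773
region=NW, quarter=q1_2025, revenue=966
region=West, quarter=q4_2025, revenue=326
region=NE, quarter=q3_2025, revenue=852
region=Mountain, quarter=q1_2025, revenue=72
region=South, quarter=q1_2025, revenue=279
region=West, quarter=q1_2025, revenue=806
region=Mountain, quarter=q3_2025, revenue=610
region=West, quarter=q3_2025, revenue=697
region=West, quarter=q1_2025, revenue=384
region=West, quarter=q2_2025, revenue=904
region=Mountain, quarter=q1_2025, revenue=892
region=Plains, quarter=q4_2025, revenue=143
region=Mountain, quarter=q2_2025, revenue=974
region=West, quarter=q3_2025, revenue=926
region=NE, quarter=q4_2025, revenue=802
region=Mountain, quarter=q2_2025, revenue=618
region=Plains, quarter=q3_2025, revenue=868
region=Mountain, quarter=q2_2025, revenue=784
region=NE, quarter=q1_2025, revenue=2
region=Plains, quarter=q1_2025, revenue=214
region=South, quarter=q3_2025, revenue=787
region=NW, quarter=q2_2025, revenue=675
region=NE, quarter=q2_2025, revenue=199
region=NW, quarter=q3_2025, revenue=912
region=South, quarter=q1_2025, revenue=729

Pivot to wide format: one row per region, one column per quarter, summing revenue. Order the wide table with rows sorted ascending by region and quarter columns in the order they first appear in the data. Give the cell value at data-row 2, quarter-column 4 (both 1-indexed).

870

With rows sorted ascending by region, row 2 is region=NE. quarter columns in first-appearance order: q4_2025, q1_2025, q3_2025, q2_2025; column 4 is q2_2025.
Long rows with region=NE, quarter=q2_2025: 92 + 579 + 199 = 870.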